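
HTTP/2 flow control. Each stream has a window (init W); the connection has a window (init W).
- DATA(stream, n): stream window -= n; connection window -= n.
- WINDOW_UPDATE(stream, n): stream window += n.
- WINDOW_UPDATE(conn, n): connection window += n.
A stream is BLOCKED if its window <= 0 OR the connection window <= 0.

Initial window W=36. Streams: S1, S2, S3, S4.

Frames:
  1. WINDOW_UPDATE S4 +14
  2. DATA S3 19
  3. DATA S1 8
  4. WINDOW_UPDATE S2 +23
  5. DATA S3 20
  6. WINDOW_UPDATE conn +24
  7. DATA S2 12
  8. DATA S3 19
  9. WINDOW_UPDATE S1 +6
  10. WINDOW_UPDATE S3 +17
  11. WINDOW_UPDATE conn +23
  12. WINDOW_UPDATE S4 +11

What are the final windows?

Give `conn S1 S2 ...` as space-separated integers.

Answer: 5 34 47 -5 61

Derivation:
Op 1: conn=36 S1=36 S2=36 S3=36 S4=50 blocked=[]
Op 2: conn=17 S1=36 S2=36 S3=17 S4=50 blocked=[]
Op 3: conn=9 S1=28 S2=36 S3=17 S4=50 blocked=[]
Op 4: conn=9 S1=28 S2=59 S3=17 S4=50 blocked=[]
Op 5: conn=-11 S1=28 S2=59 S3=-3 S4=50 blocked=[1, 2, 3, 4]
Op 6: conn=13 S1=28 S2=59 S3=-3 S4=50 blocked=[3]
Op 7: conn=1 S1=28 S2=47 S3=-3 S4=50 blocked=[3]
Op 8: conn=-18 S1=28 S2=47 S3=-22 S4=50 blocked=[1, 2, 3, 4]
Op 9: conn=-18 S1=34 S2=47 S3=-22 S4=50 blocked=[1, 2, 3, 4]
Op 10: conn=-18 S1=34 S2=47 S3=-5 S4=50 blocked=[1, 2, 3, 4]
Op 11: conn=5 S1=34 S2=47 S3=-5 S4=50 blocked=[3]
Op 12: conn=5 S1=34 S2=47 S3=-5 S4=61 blocked=[3]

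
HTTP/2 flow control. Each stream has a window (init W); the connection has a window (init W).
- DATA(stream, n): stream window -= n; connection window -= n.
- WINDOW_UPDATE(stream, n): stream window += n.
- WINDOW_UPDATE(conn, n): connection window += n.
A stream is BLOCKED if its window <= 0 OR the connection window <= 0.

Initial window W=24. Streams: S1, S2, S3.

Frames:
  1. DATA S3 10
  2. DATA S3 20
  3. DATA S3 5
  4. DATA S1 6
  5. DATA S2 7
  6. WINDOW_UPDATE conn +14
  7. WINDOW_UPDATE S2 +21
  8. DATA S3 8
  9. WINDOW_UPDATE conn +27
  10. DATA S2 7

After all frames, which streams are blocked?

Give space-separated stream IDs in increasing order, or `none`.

Answer: S3

Derivation:
Op 1: conn=14 S1=24 S2=24 S3=14 blocked=[]
Op 2: conn=-6 S1=24 S2=24 S3=-6 blocked=[1, 2, 3]
Op 3: conn=-11 S1=24 S2=24 S3=-11 blocked=[1, 2, 3]
Op 4: conn=-17 S1=18 S2=24 S3=-11 blocked=[1, 2, 3]
Op 5: conn=-24 S1=18 S2=17 S3=-11 blocked=[1, 2, 3]
Op 6: conn=-10 S1=18 S2=17 S3=-11 blocked=[1, 2, 3]
Op 7: conn=-10 S1=18 S2=38 S3=-11 blocked=[1, 2, 3]
Op 8: conn=-18 S1=18 S2=38 S3=-19 blocked=[1, 2, 3]
Op 9: conn=9 S1=18 S2=38 S3=-19 blocked=[3]
Op 10: conn=2 S1=18 S2=31 S3=-19 blocked=[3]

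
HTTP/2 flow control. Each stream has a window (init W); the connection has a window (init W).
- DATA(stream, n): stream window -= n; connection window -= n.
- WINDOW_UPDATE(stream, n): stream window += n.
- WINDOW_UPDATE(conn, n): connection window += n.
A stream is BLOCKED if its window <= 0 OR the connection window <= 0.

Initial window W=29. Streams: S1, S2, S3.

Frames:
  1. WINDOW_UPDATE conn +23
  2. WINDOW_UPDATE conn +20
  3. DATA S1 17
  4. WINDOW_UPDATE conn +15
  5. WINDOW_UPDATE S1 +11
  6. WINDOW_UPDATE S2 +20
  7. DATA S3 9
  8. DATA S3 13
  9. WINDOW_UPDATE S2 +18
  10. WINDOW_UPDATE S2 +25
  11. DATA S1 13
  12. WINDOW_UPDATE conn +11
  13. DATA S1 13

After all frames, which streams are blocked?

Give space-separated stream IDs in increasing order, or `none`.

Op 1: conn=52 S1=29 S2=29 S3=29 blocked=[]
Op 2: conn=72 S1=29 S2=29 S3=29 blocked=[]
Op 3: conn=55 S1=12 S2=29 S3=29 blocked=[]
Op 4: conn=70 S1=12 S2=29 S3=29 blocked=[]
Op 5: conn=70 S1=23 S2=29 S3=29 blocked=[]
Op 6: conn=70 S1=23 S2=49 S3=29 blocked=[]
Op 7: conn=61 S1=23 S2=49 S3=20 blocked=[]
Op 8: conn=48 S1=23 S2=49 S3=7 blocked=[]
Op 9: conn=48 S1=23 S2=67 S3=7 blocked=[]
Op 10: conn=48 S1=23 S2=92 S3=7 blocked=[]
Op 11: conn=35 S1=10 S2=92 S3=7 blocked=[]
Op 12: conn=46 S1=10 S2=92 S3=7 blocked=[]
Op 13: conn=33 S1=-3 S2=92 S3=7 blocked=[1]

Answer: S1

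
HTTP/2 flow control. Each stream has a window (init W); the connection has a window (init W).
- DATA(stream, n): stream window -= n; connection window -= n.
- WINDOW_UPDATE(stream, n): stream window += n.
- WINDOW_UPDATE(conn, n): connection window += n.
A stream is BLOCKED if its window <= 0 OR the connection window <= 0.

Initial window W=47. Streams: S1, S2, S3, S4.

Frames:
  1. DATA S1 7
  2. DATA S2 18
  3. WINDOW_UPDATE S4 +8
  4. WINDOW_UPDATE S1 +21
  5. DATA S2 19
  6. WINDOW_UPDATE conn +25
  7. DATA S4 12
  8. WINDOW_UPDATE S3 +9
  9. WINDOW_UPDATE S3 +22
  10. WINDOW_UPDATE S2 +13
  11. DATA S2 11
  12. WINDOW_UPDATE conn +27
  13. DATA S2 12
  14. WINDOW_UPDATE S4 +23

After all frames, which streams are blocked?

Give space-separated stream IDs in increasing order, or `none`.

Answer: S2

Derivation:
Op 1: conn=40 S1=40 S2=47 S3=47 S4=47 blocked=[]
Op 2: conn=22 S1=40 S2=29 S3=47 S4=47 blocked=[]
Op 3: conn=22 S1=40 S2=29 S3=47 S4=55 blocked=[]
Op 4: conn=22 S1=61 S2=29 S3=47 S4=55 blocked=[]
Op 5: conn=3 S1=61 S2=10 S3=47 S4=55 blocked=[]
Op 6: conn=28 S1=61 S2=10 S3=47 S4=55 blocked=[]
Op 7: conn=16 S1=61 S2=10 S3=47 S4=43 blocked=[]
Op 8: conn=16 S1=61 S2=10 S3=56 S4=43 blocked=[]
Op 9: conn=16 S1=61 S2=10 S3=78 S4=43 blocked=[]
Op 10: conn=16 S1=61 S2=23 S3=78 S4=43 blocked=[]
Op 11: conn=5 S1=61 S2=12 S3=78 S4=43 blocked=[]
Op 12: conn=32 S1=61 S2=12 S3=78 S4=43 blocked=[]
Op 13: conn=20 S1=61 S2=0 S3=78 S4=43 blocked=[2]
Op 14: conn=20 S1=61 S2=0 S3=78 S4=66 blocked=[2]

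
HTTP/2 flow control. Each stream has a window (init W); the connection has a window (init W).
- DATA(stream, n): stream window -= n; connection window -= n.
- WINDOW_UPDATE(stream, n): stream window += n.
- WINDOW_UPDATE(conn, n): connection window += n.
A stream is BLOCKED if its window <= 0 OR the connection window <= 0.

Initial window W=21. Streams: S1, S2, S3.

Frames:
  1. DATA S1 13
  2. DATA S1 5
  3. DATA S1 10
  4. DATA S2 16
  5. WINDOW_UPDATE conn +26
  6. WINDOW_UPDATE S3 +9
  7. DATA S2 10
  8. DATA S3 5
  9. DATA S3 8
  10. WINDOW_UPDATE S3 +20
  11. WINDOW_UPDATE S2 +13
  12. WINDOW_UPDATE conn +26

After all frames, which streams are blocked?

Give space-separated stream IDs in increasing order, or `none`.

Op 1: conn=8 S1=8 S2=21 S3=21 blocked=[]
Op 2: conn=3 S1=3 S2=21 S3=21 blocked=[]
Op 3: conn=-7 S1=-7 S2=21 S3=21 blocked=[1, 2, 3]
Op 4: conn=-23 S1=-7 S2=5 S3=21 blocked=[1, 2, 3]
Op 5: conn=3 S1=-7 S2=5 S3=21 blocked=[1]
Op 6: conn=3 S1=-7 S2=5 S3=30 blocked=[1]
Op 7: conn=-7 S1=-7 S2=-5 S3=30 blocked=[1, 2, 3]
Op 8: conn=-12 S1=-7 S2=-5 S3=25 blocked=[1, 2, 3]
Op 9: conn=-20 S1=-7 S2=-5 S3=17 blocked=[1, 2, 3]
Op 10: conn=-20 S1=-7 S2=-5 S3=37 blocked=[1, 2, 3]
Op 11: conn=-20 S1=-7 S2=8 S3=37 blocked=[1, 2, 3]
Op 12: conn=6 S1=-7 S2=8 S3=37 blocked=[1]

Answer: S1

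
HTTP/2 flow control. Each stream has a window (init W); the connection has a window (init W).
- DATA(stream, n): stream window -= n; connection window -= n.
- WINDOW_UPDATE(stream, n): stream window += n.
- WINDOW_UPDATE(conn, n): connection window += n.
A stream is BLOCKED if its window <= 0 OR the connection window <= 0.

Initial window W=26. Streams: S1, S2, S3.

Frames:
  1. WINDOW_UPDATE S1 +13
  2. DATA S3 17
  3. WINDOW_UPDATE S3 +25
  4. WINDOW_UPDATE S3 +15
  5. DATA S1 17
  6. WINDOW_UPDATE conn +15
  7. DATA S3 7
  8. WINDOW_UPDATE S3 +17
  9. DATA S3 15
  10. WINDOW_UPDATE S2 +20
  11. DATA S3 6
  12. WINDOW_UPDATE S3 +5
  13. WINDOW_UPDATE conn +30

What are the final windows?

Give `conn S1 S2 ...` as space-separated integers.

Answer: 9 22 46 43

Derivation:
Op 1: conn=26 S1=39 S2=26 S3=26 blocked=[]
Op 2: conn=9 S1=39 S2=26 S3=9 blocked=[]
Op 3: conn=9 S1=39 S2=26 S3=34 blocked=[]
Op 4: conn=9 S1=39 S2=26 S3=49 blocked=[]
Op 5: conn=-8 S1=22 S2=26 S3=49 blocked=[1, 2, 3]
Op 6: conn=7 S1=22 S2=26 S3=49 blocked=[]
Op 7: conn=0 S1=22 S2=26 S3=42 blocked=[1, 2, 3]
Op 8: conn=0 S1=22 S2=26 S3=59 blocked=[1, 2, 3]
Op 9: conn=-15 S1=22 S2=26 S3=44 blocked=[1, 2, 3]
Op 10: conn=-15 S1=22 S2=46 S3=44 blocked=[1, 2, 3]
Op 11: conn=-21 S1=22 S2=46 S3=38 blocked=[1, 2, 3]
Op 12: conn=-21 S1=22 S2=46 S3=43 blocked=[1, 2, 3]
Op 13: conn=9 S1=22 S2=46 S3=43 blocked=[]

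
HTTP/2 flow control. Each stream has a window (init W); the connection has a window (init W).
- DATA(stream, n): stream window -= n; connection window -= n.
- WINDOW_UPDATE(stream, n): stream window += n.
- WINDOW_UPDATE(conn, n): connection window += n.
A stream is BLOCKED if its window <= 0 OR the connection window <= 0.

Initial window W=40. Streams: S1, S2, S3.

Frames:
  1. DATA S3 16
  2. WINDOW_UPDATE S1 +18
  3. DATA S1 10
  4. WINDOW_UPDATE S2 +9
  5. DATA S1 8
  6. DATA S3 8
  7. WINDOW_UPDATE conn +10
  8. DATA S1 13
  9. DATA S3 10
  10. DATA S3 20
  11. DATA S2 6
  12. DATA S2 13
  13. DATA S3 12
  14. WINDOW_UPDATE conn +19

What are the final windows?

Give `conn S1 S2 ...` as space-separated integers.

Answer: -47 27 30 -26

Derivation:
Op 1: conn=24 S1=40 S2=40 S3=24 blocked=[]
Op 2: conn=24 S1=58 S2=40 S3=24 blocked=[]
Op 3: conn=14 S1=48 S2=40 S3=24 blocked=[]
Op 4: conn=14 S1=48 S2=49 S3=24 blocked=[]
Op 5: conn=6 S1=40 S2=49 S3=24 blocked=[]
Op 6: conn=-2 S1=40 S2=49 S3=16 blocked=[1, 2, 3]
Op 7: conn=8 S1=40 S2=49 S3=16 blocked=[]
Op 8: conn=-5 S1=27 S2=49 S3=16 blocked=[1, 2, 3]
Op 9: conn=-15 S1=27 S2=49 S3=6 blocked=[1, 2, 3]
Op 10: conn=-35 S1=27 S2=49 S3=-14 blocked=[1, 2, 3]
Op 11: conn=-41 S1=27 S2=43 S3=-14 blocked=[1, 2, 3]
Op 12: conn=-54 S1=27 S2=30 S3=-14 blocked=[1, 2, 3]
Op 13: conn=-66 S1=27 S2=30 S3=-26 blocked=[1, 2, 3]
Op 14: conn=-47 S1=27 S2=30 S3=-26 blocked=[1, 2, 3]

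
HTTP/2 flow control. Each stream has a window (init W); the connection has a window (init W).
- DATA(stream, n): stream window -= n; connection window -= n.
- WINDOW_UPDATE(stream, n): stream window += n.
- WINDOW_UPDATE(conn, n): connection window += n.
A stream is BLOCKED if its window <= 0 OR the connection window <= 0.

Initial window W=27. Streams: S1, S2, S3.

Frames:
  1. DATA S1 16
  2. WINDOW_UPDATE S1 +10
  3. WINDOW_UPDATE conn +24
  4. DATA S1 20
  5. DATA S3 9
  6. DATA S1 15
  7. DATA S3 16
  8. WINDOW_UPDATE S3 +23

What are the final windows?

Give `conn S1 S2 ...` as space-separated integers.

Op 1: conn=11 S1=11 S2=27 S3=27 blocked=[]
Op 2: conn=11 S1=21 S2=27 S3=27 blocked=[]
Op 3: conn=35 S1=21 S2=27 S3=27 blocked=[]
Op 4: conn=15 S1=1 S2=27 S3=27 blocked=[]
Op 5: conn=6 S1=1 S2=27 S3=18 blocked=[]
Op 6: conn=-9 S1=-14 S2=27 S3=18 blocked=[1, 2, 3]
Op 7: conn=-25 S1=-14 S2=27 S3=2 blocked=[1, 2, 3]
Op 8: conn=-25 S1=-14 S2=27 S3=25 blocked=[1, 2, 3]

Answer: -25 -14 27 25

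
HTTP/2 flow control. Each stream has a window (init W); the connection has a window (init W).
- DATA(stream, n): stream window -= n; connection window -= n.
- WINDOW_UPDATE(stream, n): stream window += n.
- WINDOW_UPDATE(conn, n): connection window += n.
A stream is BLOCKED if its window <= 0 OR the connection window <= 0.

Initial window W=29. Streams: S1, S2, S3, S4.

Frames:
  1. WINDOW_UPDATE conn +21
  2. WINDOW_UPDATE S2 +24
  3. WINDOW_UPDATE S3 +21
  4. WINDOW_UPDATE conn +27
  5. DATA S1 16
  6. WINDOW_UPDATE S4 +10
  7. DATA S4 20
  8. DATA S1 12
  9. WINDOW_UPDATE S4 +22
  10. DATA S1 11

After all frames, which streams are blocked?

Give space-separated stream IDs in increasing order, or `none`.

Op 1: conn=50 S1=29 S2=29 S3=29 S4=29 blocked=[]
Op 2: conn=50 S1=29 S2=53 S3=29 S4=29 blocked=[]
Op 3: conn=50 S1=29 S2=53 S3=50 S4=29 blocked=[]
Op 4: conn=77 S1=29 S2=53 S3=50 S4=29 blocked=[]
Op 5: conn=61 S1=13 S2=53 S3=50 S4=29 blocked=[]
Op 6: conn=61 S1=13 S2=53 S3=50 S4=39 blocked=[]
Op 7: conn=41 S1=13 S2=53 S3=50 S4=19 blocked=[]
Op 8: conn=29 S1=1 S2=53 S3=50 S4=19 blocked=[]
Op 9: conn=29 S1=1 S2=53 S3=50 S4=41 blocked=[]
Op 10: conn=18 S1=-10 S2=53 S3=50 S4=41 blocked=[1]

Answer: S1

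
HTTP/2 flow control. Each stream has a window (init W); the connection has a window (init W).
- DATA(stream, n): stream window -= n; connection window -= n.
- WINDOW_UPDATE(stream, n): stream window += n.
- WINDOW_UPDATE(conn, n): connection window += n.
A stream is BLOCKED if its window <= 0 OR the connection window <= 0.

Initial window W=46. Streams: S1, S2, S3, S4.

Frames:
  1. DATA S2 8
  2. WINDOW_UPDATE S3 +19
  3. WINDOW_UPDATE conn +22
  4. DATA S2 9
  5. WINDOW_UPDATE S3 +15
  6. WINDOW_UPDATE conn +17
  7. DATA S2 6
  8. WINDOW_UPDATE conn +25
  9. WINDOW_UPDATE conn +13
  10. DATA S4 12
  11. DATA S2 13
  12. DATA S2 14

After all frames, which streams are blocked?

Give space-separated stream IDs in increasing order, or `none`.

Op 1: conn=38 S1=46 S2=38 S3=46 S4=46 blocked=[]
Op 2: conn=38 S1=46 S2=38 S3=65 S4=46 blocked=[]
Op 3: conn=60 S1=46 S2=38 S3=65 S4=46 blocked=[]
Op 4: conn=51 S1=46 S2=29 S3=65 S4=46 blocked=[]
Op 5: conn=51 S1=46 S2=29 S3=80 S4=46 blocked=[]
Op 6: conn=68 S1=46 S2=29 S3=80 S4=46 blocked=[]
Op 7: conn=62 S1=46 S2=23 S3=80 S4=46 blocked=[]
Op 8: conn=87 S1=46 S2=23 S3=80 S4=46 blocked=[]
Op 9: conn=100 S1=46 S2=23 S3=80 S4=46 blocked=[]
Op 10: conn=88 S1=46 S2=23 S3=80 S4=34 blocked=[]
Op 11: conn=75 S1=46 S2=10 S3=80 S4=34 blocked=[]
Op 12: conn=61 S1=46 S2=-4 S3=80 S4=34 blocked=[2]

Answer: S2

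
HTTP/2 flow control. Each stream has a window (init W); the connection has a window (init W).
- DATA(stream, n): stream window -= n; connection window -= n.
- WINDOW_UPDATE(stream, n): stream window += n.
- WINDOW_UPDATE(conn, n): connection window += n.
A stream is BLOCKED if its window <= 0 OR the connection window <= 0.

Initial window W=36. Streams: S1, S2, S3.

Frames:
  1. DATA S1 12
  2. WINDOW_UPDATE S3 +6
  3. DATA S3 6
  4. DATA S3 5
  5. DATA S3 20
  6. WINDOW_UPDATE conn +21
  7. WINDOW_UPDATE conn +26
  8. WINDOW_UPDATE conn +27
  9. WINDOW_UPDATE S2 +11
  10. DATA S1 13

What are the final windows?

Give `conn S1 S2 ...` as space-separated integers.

Answer: 54 11 47 11

Derivation:
Op 1: conn=24 S1=24 S2=36 S3=36 blocked=[]
Op 2: conn=24 S1=24 S2=36 S3=42 blocked=[]
Op 3: conn=18 S1=24 S2=36 S3=36 blocked=[]
Op 4: conn=13 S1=24 S2=36 S3=31 blocked=[]
Op 5: conn=-7 S1=24 S2=36 S3=11 blocked=[1, 2, 3]
Op 6: conn=14 S1=24 S2=36 S3=11 blocked=[]
Op 7: conn=40 S1=24 S2=36 S3=11 blocked=[]
Op 8: conn=67 S1=24 S2=36 S3=11 blocked=[]
Op 9: conn=67 S1=24 S2=47 S3=11 blocked=[]
Op 10: conn=54 S1=11 S2=47 S3=11 blocked=[]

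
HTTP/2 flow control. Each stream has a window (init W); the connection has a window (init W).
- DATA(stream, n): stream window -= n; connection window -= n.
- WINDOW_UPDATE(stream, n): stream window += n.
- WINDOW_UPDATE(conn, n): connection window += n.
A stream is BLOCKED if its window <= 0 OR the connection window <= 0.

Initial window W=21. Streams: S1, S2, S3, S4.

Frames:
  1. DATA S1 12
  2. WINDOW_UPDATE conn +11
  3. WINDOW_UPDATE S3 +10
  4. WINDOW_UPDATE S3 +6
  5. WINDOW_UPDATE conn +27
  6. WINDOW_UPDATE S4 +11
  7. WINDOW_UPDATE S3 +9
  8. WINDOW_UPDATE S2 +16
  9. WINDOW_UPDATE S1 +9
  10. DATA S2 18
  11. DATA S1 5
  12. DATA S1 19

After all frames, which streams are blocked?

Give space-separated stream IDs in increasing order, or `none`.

Op 1: conn=9 S1=9 S2=21 S3=21 S4=21 blocked=[]
Op 2: conn=20 S1=9 S2=21 S3=21 S4=21 blocked=[]
Op 3: conn=20 S1=9 S2=21 S3=31 S4=21 blocked=[]
Op 4: conn=20 S1=9 S2=21 S3=37 S4=21 blocked=[]
Op 5: conn=47 S1=9 S2=21 S3=37 S4=21 blocked=[]
Op 6: conn=47 S1=9 S2=21 S3=37 S4=32 blocked=[]
Op 7: conn=47 S1=9 S2=21 S3=46 S4=32 blocked=[]
Op 8: conn=47 S1=9 S2=37 S3=46 S4=32 blocked=[]
Op 9: conn=47 S1=18 S2=37 S3=46 S4=32 blocked=[]
Op 10: conn=29 S1=18 S2=19 S3=46 S4=32 blocked=[]
Op 11: conn=24 S1=13 S2=19 S3=46 S4=32 blocked=[]
Op 12: conn=5 S1=-6 S2=19 S3=46 S4=32 blocked=[1]

Answer: S1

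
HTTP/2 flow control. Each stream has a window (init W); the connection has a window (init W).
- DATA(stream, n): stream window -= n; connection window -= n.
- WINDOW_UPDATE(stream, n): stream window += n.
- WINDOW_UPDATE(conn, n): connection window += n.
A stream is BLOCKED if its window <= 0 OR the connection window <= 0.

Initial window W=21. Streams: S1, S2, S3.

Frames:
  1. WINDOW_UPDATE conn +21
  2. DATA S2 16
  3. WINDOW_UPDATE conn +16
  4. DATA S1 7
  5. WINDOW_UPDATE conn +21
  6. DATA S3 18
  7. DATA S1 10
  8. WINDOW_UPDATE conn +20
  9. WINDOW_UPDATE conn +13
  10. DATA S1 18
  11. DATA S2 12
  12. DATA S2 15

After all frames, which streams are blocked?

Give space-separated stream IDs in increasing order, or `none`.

Op 1: conn=42 S1=21 S2=21 S3=21 blocked=[]
Op 2: conn=26 S1=21 S2=5 S3=21 blocked=[]
Op 3: conn=42 S1=21 S2=5 S3=21 blocked=[]
Op 4: conn=35 S1=14 S2=5 S3=21 blocked=[]
Op 5: conn=56 S1=14 S2=5 S3=21 blocked=[]
Op 6: conn=38 S1=14 S2=5 S3=3 blocked=[]
Op 7: conn=28 S1=4 S2=5 S3=3 blocked=[]
Op 8: conn=48 S1=4 S2=5 S3=3 blocked=[]
Op 9: conn=61 S1=4 S2=5 S3=3 blocked=[]
Op 10: conn=43 S1=-14 S2=5 S3=3 blocked=[1]
Op 11: conn=31 S1=-14 S2=-7 S3=3 blocked=[1, 2]
Op 12: conn=16 S1=-14 S2=-22 S3=3 blocked=[1, 2]

Answer: S1 S2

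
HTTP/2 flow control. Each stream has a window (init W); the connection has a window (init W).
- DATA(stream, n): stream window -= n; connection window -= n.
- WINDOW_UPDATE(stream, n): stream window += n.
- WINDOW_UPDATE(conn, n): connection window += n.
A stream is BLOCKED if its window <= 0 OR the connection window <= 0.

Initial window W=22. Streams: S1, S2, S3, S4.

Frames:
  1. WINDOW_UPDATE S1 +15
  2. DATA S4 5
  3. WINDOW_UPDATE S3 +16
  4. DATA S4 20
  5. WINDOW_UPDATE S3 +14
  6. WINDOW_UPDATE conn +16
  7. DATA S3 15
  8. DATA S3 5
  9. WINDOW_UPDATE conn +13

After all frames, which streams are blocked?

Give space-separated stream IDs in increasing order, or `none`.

Op 1: conn=22 S1=37 S2=22 S3=22 S4=22 blocked=[]
Op 2: conn=17 S1=37 S2=22 S3=22 S4=17 blocked=[]
Op 3: conn=17 S1=37 S2=22 S3=38 S4=17 blocked=[]
Op 4: conn=-3 S1=37 S2=22 S3=38 S4=-3 blocked=[1, 2, 3, 4]
Op 5: conn=-3 S1=37 S2=22 S3=52 S4=-3 blocked=[1, 2, 3, 4]
Op 6: conn=13 S1=37 S2=22 S3=52 S4=-3 blocked=[4]
Op 7: conn=-2 S1=37 S2=22 S3=37 S4=-3 blocked=[1, 2, 3, 4]
Op 8: conn=-7 S1=37 S2=22 S3=32 S4=-3 blocked=[1, 2, 3, 4]
Op 9: conn=6 S1=37 S2=22 S3=32 S4=-3 blocked=[4]

Answer: S4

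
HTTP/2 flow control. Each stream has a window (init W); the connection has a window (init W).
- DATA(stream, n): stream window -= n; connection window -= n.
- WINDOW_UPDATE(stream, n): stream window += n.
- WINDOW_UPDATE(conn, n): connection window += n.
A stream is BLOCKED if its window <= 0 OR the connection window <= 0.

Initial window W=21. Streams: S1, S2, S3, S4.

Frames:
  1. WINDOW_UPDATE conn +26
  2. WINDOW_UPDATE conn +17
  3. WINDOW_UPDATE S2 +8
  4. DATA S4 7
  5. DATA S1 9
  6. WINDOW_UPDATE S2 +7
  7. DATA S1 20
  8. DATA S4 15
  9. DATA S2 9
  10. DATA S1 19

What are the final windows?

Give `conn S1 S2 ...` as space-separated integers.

Answer: -15 -27 27 21 -1

Derivation:
Op 1: conn=47 S1=21 S2=21 S3=21 S4=21 blocked=[]
Op 2: conn=64 S1=21 S2=21 S3=21 S4=21 blocked=[]
Op 3: conn=64 S1=21 S2=29 S3=21 S4=21 blocked=[]
Op 4: conn=57 S1=21 S2=29 S3=21 S4=14 blocked=[]
Op 5: conn=48 S1=12 S2=29 S3=21 S4=14 blocked=[]
Op 6: conn=48 S1=12 S2=36 S3=21 S4=14 blocked=[]
Op 7: conn=28 S1=-8 S2=36 S3=21 S4=14 blocked=[1]
Op 8: conn=13 S1=-8 S2=36 S3=21 S4=-1 blocked=[1, 4]
Op 9: conn=4 S1=-8 S2=27 S3=21 S4=-1 blocked=[1, 4]
Op 10: conn=-15 S1=-27 S2=27 S3=21 S4=-1 blocked=[1, 2, 3, 4]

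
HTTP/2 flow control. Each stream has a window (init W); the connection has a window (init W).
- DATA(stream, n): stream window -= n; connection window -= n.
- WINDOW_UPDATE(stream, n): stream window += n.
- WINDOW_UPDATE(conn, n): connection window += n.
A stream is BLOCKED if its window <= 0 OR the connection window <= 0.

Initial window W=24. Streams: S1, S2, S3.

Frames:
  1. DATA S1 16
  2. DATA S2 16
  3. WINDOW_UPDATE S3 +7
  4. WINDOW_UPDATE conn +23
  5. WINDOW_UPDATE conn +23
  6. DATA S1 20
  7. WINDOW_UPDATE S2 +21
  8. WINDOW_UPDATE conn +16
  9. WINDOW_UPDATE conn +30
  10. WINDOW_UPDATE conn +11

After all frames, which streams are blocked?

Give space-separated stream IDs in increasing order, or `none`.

Answer: S1

Derivation:
Op 1: conn=8 S1=8 S2=24 S3=24 blocked=[]
Op 2: conn=-8 S1=8 S2=8 S3=24 blocked=[1, 2, 3]
Op 3: conn=-8 S1=8 S2=8 S3=31 blocked=[1, 2, 3]
Op 4: conn=15 S1=8 S2=8 S3=31 blocked=[]
Op 5: conn=38 S1=8 S2=8 S3=31 blocked=[]
Op 6: conn=18 S1=-12 S2=8 S3=31 blocked=[1]
Op 7: conn=18 S1=-12 S2=29 S3=31 blocked=[1]
Op 8: conn=34 S1=-12 S2=29 S3=31 blocked=[1]
Op 9: conn=64 S1=-12 S2=29 S3=31 blocked=[1]
Op 10: conn=75 S1=-12 S2=29 S3=31 blocked=[1]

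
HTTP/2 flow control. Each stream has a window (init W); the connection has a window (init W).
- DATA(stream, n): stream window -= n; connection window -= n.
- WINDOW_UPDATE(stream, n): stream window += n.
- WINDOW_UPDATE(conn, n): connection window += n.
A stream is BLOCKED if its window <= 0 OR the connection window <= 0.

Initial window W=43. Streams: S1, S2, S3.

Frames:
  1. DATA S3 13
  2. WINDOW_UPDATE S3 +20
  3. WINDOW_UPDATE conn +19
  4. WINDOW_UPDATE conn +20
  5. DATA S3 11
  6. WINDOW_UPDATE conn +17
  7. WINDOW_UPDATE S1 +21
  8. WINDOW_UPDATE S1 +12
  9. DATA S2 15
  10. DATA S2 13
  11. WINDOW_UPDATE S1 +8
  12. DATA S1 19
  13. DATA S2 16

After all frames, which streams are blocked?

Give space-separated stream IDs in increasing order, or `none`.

Answer: S2

Derivation:
Op 1: conn=30 S1=43 S2=43 S3=30 blocked=[]
Op 2: conn=30 S1=43 S2=43 S3=50 blocked=[]
Op 3: conn=49 S1=43 S2=43 S3=50 blocked=[]
Op 4: conn=69 S1=43 S2=43 S3=50 blocked=[]
Op 5: conn=58 S1=43 S2=43 S3=39 blocked=[]
Op 6: conn=75 S1=43 S2=43 S3=39 blocked=[]
Op 7: conn=75 S1=64 S2=43 S3=39 blocked=[]
Op 8: conn=75 S1=76 S2=43 S3=39 blocked=[]
Op 9: conn=60 S1=76 S2=28 S3=39 blocked=[]
Op 10: conn=47 S1=76 S2=15 S3=39 blocked=[]
Op 11: conn=47 S1=84 S2=15 S3=39 blocked=[]
Op 12: conn=28 S1=65 S2=15 S3=39 blocked=[]
Op 13: conn=12 S1=65 S2=-1 S3=39 blocked=[2]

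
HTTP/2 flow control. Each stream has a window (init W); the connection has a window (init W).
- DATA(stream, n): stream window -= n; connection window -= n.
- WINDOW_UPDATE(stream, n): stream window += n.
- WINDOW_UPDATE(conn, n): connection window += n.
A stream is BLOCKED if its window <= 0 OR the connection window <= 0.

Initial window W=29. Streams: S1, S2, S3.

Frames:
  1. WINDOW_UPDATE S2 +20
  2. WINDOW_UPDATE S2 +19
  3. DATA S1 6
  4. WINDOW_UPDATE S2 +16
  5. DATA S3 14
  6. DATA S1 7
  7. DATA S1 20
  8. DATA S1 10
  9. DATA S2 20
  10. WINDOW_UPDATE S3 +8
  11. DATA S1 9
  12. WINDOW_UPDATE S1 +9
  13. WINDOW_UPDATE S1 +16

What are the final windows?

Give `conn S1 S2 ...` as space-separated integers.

Answer: -57 2 64 23

Derivation:
Op 1: conn=29 S1=29 S2=49 S3=29 blocked=[]
Op 2: conn=29 S1=29 S2=68 S3=29 blocked=[]
Op 3: conn=23 S1=23 S2=68 S3=29 blocked=[]
Op 4: conn=23 S1=23 S2=84 S3=29 blocked=[]
Op 5: conn=9 S1=23 S2=84 S3=15 blocked=[]
Op 6: conn=2 S1=16 S2=84 S3=15 blocked=[]
Op 7: conn=-18 S1=-4 S2=84 S3=15 blocked=[1, 2, 3]
Op 8: conn=-28 S1=-14 S2=84 S3=15 blocked=[1, 2, 3]
Op 9: conn=-48 S1=-14 S2=64 S3=15 blocked=[1, 2, 3]
Op 10: conn=-48 S1=-14 S2=64 S3=23 blocked=[1, 2, 3]
Op 11: conn=-57 S1=-23 S2=64 S3=23 blocked=[1, 2, 3]
Op 12: conn=-57 S1=-14 S2=64 S3=23 blocked=[1, 2, 3]
Op 13: conn=-57 S1=2 S2=64 S3=23 blocked=[1, 2, 3]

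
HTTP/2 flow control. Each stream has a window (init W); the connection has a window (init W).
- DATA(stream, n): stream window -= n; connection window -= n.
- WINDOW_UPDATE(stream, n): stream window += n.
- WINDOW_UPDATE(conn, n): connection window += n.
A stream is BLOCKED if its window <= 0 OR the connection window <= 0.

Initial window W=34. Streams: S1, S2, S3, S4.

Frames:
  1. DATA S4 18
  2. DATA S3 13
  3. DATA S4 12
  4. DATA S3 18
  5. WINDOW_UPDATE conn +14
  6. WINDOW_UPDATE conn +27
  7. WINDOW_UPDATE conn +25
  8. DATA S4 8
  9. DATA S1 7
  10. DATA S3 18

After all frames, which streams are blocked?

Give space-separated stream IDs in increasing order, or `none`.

Answer: S3 S4

Derivation:
Op 1: conn=16 S1=34 S2=34 S3=34 S4=16 blocked=[]
Op 2: conn=3 S1=34 S2=34 S3=21 S4=16 blocked=[]
Op 3: conn=-9 S1=34 S2=34 S3=21 S4=4 blocked=[1, 2, 3, 4]
Op 4: conn=-27 S1=34 S2=34 S3=3 S4=4 blocked=[1, 2, 3, 4]
Op 5: conn=-13 S1=34 S2=34 S3=3 S4=4 blocked=[1, 2, 3, 4]
Op 6: conn=14 S1=34 S2=34 S3=3 S4=4 blocked=[]
Op 7: conn=39 S1=34 S2=34 S3=3 S4=4 blocked=[]
Op 8: conn=31 S1=34 S2=34 S3=3 S4=-4 blocked=[4]
Op 9: conn=24 S1=27 S2=34 S3=3 S4=-4 blocked=[4]
Op 10: conn=6 S1=27 S2=34 S3=-15 S4=-4 blocked=[3, 4]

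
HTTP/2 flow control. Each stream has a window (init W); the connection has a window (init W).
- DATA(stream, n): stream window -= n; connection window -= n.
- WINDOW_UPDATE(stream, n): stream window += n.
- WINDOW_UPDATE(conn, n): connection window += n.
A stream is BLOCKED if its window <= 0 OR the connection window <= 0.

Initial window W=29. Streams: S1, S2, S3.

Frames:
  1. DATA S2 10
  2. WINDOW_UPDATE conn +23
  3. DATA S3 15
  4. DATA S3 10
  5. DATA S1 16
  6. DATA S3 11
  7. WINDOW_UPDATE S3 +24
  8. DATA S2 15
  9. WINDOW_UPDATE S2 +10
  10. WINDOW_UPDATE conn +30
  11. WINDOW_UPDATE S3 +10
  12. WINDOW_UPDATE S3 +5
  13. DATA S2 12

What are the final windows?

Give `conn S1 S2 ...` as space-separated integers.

Answer: -7 13 2 32

Derivation:
Op 1: conn=19 S1=29 S2=19 S3=29 blocked=[]
Op 2: conn=42 S1=29 S2=19 S3=29 blocked=[]
Op 3: conn=27 S1=29 S2=19 S3=14 blocked=[]
Op 4: conn=17 S1=29 S2=19 S3=4 blocked=[]
Op 5: conn=1 S1=13 S2=19 S3=4 blocked=[]
Op 6: conn=-10 S1=13 S2=19 S3=-7 blocked=[1, 2, 3]
Op 7: conn=-10 S1=13 S2=19 S3=17 blocked=[1, 2, 3]
Op 8: conn=-25 S1=13 S2=4 S3=17 blocked=[1, 2, 3]
Op 9: conn=-25 S1=13 S2=14 S3=17 blocked=[1, 2, 3]
Op 10: conn=5 S1=13 S2=14 S3=17 blocked=[]
Op 11: conn=5 S1=13 S2=14 S3=27 blocked=[]
Op 12: conn=5 S1=13 S2=14 S3=32 blocked=[]
Op 13: conn=-7 S1=13 S2=2 S3=32 blocked=[1, 2, 3]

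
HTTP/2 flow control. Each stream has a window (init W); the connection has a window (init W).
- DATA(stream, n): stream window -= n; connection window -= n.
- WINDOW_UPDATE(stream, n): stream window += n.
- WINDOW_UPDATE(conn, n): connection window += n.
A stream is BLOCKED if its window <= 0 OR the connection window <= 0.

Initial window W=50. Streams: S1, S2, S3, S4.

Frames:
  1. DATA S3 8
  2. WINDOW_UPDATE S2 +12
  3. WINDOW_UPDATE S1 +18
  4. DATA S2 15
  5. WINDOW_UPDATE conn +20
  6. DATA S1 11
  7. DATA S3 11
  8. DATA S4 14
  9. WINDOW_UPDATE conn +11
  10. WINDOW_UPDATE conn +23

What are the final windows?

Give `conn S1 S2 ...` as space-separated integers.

Answer: 45 57 47 31 36

Derivation:
Op 1: conn=42 S1=50 S2=50 S3=42 S4=50 blocked=[]
Op 2: conn=42 S1=50 S2=62 S3=42 S4=50 blocked=[]
Op 3: conn=42 S1=68 S2=62 S3=42 S4=50 blocked=[]
Op 4: conn=27 S1=68 S2=47 S3=42 S4=50 blocked=[]
Op 5: conn=47 S1=68 S2=47 S3=42 S4=50 blocked=[]
Op 6: conn=36 S1=57 S2=47 S3=42 S4=50 blocked=[]
Op 7: conn=25 S1=57 S2=47 S3=31 S4=50 blocked=[]
Op 8: conn=11 S1=57 S2=47 S3=31 S4=36 blocked=[]
Op 9: conn=22 S1=57 S2=47 S3=31 S4=36 blocked=[]
Op 10: conn=45 S1=57 S2=47 S3=31 S4=36 blocked=[]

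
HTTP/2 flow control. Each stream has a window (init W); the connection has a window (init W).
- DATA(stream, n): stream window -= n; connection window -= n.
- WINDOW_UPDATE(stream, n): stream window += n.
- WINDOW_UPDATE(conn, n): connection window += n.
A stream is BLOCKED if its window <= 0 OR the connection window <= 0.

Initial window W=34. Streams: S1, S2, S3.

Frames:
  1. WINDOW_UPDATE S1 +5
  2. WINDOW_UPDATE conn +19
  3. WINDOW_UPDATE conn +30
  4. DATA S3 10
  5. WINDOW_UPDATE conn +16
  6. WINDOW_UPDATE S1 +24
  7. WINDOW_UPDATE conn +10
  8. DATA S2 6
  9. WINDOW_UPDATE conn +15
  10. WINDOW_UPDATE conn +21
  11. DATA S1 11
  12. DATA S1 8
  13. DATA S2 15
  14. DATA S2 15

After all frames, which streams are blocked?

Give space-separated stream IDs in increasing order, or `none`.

Answer: S2

Derivation:
Op 1: conn=34 S1=39 S2=34 S3=34 blocked=[]
Op 2: conn=53 S1=39 S2=34 S3=34 blocked=[]
Op 3: conn=83 S1=39 S2=34 S3=34 blocked=[]
Op 4: conn=73 S1=39 S2=34 S3=24 blocked=[]
Op 5: conn=89 S1=39 S2=34 S3=24 blocked=[]
Op 6: conn=89 S1=63 S2=34 S3=24 blocked=[]
Op 7: conn=99 S1=63 S2=34 S3=24 blocked=[]
Op 8: conn=93 S1=63 S2=28 S3=24 blocked=[]
Op 9: conn=108 S1=63 S2=28 S3=24 blocked=[]
Op 10: conn=129 S1=63 S2=28 S3=24 blocked=[]
Op 11: conn=118 S1=52 S2=28 S3=24 blocked=[]
Op 12: conn=110 S1=44 S2=28 S3=24 blocked=[]
Op 13: conn=95 S1=44 S2=13 S3=24 blocked=[]
Op 14: conn=80 S1=44 S2=-2 S3=24 blocked=[2]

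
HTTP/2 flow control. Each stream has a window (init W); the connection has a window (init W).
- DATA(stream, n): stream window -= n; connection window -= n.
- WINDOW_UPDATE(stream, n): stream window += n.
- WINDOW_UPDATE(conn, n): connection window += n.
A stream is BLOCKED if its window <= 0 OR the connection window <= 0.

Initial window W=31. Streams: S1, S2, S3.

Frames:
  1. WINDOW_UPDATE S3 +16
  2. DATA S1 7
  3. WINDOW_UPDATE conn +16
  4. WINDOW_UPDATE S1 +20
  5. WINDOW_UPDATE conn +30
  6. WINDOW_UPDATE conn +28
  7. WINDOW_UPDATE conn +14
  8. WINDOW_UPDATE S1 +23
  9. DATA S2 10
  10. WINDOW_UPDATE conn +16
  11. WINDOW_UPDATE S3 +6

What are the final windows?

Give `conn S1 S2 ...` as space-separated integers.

Op 1: conn=31 S1=31 S2=31 S3=47 blocked=[]
Op 2: conn=24 S1=24 S2=31 S3=47 blocked=[]
Op 3: conn=40 S1=24 S2=31 S3=47 blocked=[]
Op 4: conn=40 S1=44 S2=31 S3=47 blocked=[]
Op 5: conn=70 S1=44 S2=31 S3=47 blocked=[]
Op 6: conn=98 S1=44 S2=31 S3=47 blocked=[]
Op 7: conn=112 S1=44 S2=31 S3=47 blocked=[]
Op 8: conn=112 S1=67 S2=31 S3=47 blocked=[]
Op 9: conn=102 S1=67 S2=21 S3=47 blocked=[]
Op 10: conn=118 S1=67 S2=21 S3=47 blocked=[]
Op 11: conn=118 S1=67 S2=21 S3=53 blocked=[]

Answer: 118 67 21 53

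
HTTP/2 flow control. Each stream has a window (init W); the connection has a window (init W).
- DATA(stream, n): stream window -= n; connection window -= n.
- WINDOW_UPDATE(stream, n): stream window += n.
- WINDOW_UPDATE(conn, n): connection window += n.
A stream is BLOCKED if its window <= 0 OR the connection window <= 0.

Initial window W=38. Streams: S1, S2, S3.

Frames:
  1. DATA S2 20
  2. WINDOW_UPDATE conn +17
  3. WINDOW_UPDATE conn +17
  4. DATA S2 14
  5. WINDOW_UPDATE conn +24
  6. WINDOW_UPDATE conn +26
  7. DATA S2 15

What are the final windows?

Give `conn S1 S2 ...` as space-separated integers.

Op 1: conn=18 S1=38 S2=18 S3=38 blocked=[]
Op 2: conn=35 S1=38 S2=18 S3=38 blocked=[]
Op 3: conn=52 S1=38 S2=18 S3=38 blocked=[]
Op 4: conn=38 S1=38 S2=4 S3=38 blocked=[]
Op 5: conn=62 S1=38 S2=4 S3=38 blocked=[]
Op 6: conn=88 S1=38 S2=4 S3=38 blocked=[]
Op 7: conn=73 S1=38 S2=-11 S3=38 blocked=[2]

Answer: 73 38 -11 38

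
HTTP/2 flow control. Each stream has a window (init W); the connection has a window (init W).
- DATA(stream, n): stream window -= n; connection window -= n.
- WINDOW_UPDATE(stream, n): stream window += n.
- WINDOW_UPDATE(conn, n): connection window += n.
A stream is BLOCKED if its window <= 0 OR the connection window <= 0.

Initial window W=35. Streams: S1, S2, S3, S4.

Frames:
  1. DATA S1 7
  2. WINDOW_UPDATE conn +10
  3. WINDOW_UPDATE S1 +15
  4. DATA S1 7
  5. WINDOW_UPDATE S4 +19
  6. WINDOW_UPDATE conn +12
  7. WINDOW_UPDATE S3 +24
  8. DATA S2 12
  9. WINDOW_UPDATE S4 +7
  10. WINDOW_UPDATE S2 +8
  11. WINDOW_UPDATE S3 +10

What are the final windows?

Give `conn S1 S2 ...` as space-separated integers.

Answer: 31 36 31 69 61

Derivation:
Op 1: conn=28 S1=28 S2=35 S3=35 S4=35 blocked=[]
Op 2: conn=38 S1=28 S2=35 S3=35 S4=35 blocked=[]
Op 3: conn=38 S1=43 S2=35 S3=35 S4=35 blocked=[]
Op 4: conn=31 S1=36 S2=35 S3=35 S4=35 blocked=[]
Op 5: conn=31 S1=36 S2=35 S3=35 S4=54 blocked=[]
Op 6: conn=43 S1=36 S2=35 S3=35 S4=54 blocked=[]
Op 7: conn=43 S1=36 S2=35 S3=59 S4=54 blocked=[]
Op 8: conn=31 S1=36 S2=23 S3=59 S4=54 blocked=[]
Op 9: conn=31 S1=36 S2=23 S3=59 S4=61 blocked=[]
Op 10: conn=31 S1=36 S2=31 S3=59 S4=61 blocked=[]
Op 11: conn=31 S1=36 S2=31 S3=69 S4=61 blocked=[]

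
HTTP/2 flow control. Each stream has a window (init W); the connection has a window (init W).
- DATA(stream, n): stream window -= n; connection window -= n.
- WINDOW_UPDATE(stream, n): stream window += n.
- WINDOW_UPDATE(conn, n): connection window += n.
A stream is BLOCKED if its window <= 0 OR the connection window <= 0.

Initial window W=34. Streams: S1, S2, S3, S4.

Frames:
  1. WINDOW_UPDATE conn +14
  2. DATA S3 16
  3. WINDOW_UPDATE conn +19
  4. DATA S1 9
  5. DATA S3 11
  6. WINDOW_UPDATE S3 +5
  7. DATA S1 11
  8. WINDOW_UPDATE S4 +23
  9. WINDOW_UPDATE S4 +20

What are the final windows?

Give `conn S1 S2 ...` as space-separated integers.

Answer: 20 14 34 12 77

Derivation:
Op 1: conn=48 S1=34 S2=34 S3=34 S4=34 blocked=[]
Op 2: conn=32 S1=34 S2=34 S3=18 S4=34 blocked=[]
Op 3: conn=51 S1=34 S2=34 S3=18 S4=34 blocked=[]
Op 4: conn=42 S1=25 S2=34 S3=18 S4=34 blocked=[]
Op 5: conn=31 S1=25 S2=34 S3=7 S4=34 blocked=[]
Op 6: conn=31 S1=25 S2=34 S3=12 S4=34 blocked=[]
Op 7: conn=20 S1=14 S2=34 S3=12 S4=34 blocked=[]
Op 8: conn=20 S1=14 S2=34 S3=12 S4=57 blocked=[]
Op 9: conn=20 S1=14 S2=34 S3=12 S4=77 blocked=[]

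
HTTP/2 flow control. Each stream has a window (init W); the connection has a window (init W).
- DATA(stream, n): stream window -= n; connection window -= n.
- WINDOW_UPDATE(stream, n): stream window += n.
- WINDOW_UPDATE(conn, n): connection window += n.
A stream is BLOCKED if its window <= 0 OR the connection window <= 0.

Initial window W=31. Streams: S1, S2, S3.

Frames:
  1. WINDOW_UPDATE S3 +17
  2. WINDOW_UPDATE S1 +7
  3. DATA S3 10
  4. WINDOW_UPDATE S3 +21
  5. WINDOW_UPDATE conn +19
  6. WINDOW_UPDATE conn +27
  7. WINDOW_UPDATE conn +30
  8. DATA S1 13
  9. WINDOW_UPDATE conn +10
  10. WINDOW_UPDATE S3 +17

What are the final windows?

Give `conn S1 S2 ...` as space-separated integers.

Op 1: conn=31 S1=31 S2=31 S3=48 blocked=[]
Op 2: conn=31 S1=38 S2=31 S3=48 blocked=[]
Op 3: conn=21 S1=38 S2=31 S3=38 blocked=[]
Op 4: conn=21 S1=38 S2=31 S3=59 blocked=[]
Op 5: conn=40 S1=38 S2=31 S3=59 blocked=[]
Op 6: conn=67 S1=38 S2=31 S3=59 blocked=[]
Op 7: conn=97 S1=38 S2=31 S3=59 blocked=[]
Op 8: conn=84 S1=25 S2=31 S3=59 blocked=[]
Op 9: conn=94 S1=25 S2=31 S3=59 blocked=[]
Op 10: conn=94 S1=25 S2=31 S3=76 blocked=[]

Answer: 94 25 31 76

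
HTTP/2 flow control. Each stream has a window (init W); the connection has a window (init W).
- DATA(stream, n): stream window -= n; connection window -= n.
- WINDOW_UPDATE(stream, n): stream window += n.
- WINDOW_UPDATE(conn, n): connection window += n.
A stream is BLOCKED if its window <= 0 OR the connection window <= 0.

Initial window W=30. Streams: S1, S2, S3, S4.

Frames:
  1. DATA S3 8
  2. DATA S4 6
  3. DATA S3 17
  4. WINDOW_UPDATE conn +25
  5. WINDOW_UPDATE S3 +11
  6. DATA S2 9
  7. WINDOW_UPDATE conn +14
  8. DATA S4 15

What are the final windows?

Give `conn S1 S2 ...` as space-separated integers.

Answer: 14 30 21 16 9

Derivation:
Op 1: conn=22 S1=30 S2=30 S3=22 S4=30 blocked=[]
Op 2: conn=16 S1=30 S2=30 S3=22 S4=24 blocked=[]
Op 3: conn=-1 S1=30 S2=30 S3=5 S4=24 blocked=[1, 2, 3, 4]
Op 4: conn=24 S1=30 S2=30 S3=5 S4=24 blocked=[]
Op 5: conn=24 S1=30 S2=30 S3=16 S4=24 blocked=[]
Op 6: conn=15 S1=30 S2=21 S3=16 S4=24 blocked=[]
Op 7: conn=29 S1=30 S2=21 S3=16 S4=24 blocked=[]
Op 8: conn=14 S1=30 S2=21 S3=16 S4=9 blocked=[]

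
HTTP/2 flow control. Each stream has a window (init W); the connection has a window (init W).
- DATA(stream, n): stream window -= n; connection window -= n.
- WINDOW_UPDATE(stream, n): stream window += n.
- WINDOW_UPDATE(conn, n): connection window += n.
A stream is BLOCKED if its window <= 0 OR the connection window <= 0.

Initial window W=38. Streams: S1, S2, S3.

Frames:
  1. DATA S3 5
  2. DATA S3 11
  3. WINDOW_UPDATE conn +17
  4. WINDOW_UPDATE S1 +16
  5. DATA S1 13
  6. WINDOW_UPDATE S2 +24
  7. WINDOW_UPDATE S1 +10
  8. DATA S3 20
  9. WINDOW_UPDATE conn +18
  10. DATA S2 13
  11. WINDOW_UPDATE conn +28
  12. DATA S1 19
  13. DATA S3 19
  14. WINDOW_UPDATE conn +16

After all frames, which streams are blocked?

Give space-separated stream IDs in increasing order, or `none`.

Op 1: conn=33 S1=38 S2=38 S3=33 blocked=[]
Op 2: conn=22 S1=38 S2=38 S3=22 blocked=[]
Op 3: conn=39 S1=38 S2=38 S3=22 blocked=[]
Op 4: conn=39 S1=54 S2=38 S3=22 blocked=[]
Op 5: conn=26 S1=41 S2=38 S3=22 blocked=[]
Op 6: conn=26 S1=41 S2=62 S3=22 blocked=[]
Op 7: conn=26 S1=51 S2=62 S3=22 blocked=[]
Op 8: conn=6 S1=51 S2=62 S3=2 blocked=[]
Op 9: conn=24 S1=51 S2=62 S3=2 blocked=[]
Op 10: conn=11 S1=51 S2=49 S3=2 blocked=[]
Op 11: conn=39 S1=51 S2=49 S3=2 blocked=[]
Op 12: conn=20 S1=32 S2=49 S3=2 blocked=[]
Op 13: conn=1 S1=32 S2=49 S3=-17 blocked=[3]
Op 14: conn=17 S1=32 S2=49 S3=-17 blocked=[3]

Answer: S3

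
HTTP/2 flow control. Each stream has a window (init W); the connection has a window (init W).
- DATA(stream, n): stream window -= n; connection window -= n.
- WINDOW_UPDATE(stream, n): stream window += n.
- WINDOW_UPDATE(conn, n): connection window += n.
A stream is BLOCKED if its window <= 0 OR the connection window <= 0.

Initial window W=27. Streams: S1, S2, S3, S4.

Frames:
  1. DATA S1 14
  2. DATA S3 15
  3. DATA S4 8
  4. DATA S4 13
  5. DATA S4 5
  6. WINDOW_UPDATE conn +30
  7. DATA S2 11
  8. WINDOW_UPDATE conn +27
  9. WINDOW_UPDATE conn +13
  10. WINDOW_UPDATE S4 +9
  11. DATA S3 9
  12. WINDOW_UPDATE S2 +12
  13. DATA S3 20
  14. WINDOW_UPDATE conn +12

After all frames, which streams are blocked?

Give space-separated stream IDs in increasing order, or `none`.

Op 1: conn=13 S1=13 S2=27 S3=27 S4=27 blocked=[]
Op 2: conn=-2 S1=13 S2=27 S3=12 S4=27 blocked=[1, 2, 3, 4]
Op 3: conn=-10 S1=13 S2=27 S3=12 S4=19 blocked=[1, 2, 3, 4]
Op 4: conn=-23 S1=13 S2=27 S3=12 S4=6 blocked=[1, 2, 3, 4]
Op 5: conn=-28 S1=13 S2=27 S3=12 S4=1 blocked=[1, 2, 3, 4]
Op 6: conn=2 S1=13 S2=27 S3=12 S4=1 blocked=[]
Op 7: conn=-9 S1=13 S2=16 S3=12 S4=1 blocked=[1, 2, 3, 4]
Op 8: conn=18 S1=13 S2=16 S3=12 S4=1 blocked=[]
Op 9: conn=31 S1=13 S2=16 S3=12 S4=1 blocked=[]
Op 10: conn=31 S1=13 S2=16 S3=12 S4=10 blocked=[]
Op 11: conn=22 S1=13 S2=16 S3=3 S4=10 blocked=[]
Op 12: conn=22 S1=13 S2=28 S3=3 S4=10 blocked=[]
Op 13: conn=2 S1=13 S2=28 S3=-17 S4=10 blocked=[3]
Op 14: conn=14 S1=13 S2=28 S3=-17 S4=10 blocked=[3]

Answer: S3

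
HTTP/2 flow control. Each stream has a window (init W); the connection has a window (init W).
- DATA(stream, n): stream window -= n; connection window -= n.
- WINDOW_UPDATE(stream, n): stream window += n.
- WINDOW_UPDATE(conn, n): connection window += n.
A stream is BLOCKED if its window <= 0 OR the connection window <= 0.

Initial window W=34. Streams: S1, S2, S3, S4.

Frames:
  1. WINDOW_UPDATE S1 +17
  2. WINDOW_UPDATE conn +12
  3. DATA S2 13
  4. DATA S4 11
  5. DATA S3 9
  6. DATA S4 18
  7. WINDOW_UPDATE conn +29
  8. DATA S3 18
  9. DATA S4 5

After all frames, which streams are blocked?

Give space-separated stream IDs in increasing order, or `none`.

Op 1: conn=34 S1=51 S2=34 S3=34 S4=34 blocked=[]
Op 2: conn=46 S1=51 S2=34 S3=34 S4=34 blocked=[]
Op 3: conn=33 S1=51 S2=21 S3=34 S4=34 blocked=[]
Op 4: conn=22 S1=51 S2=21 S3=34 S4=23 blocked=[]
Op 5: conn=13 S1=51 S2=21 S3=25 S4=23 blocked=[]
Op 6: conn=-5 S1=51 S2=21 S3=25 S4=5 blocked=[1, 2, 3, 4]
Op 7: conn=24 S1=51 S2=21 S3=25 S4=5 blocked=[]
Op 8: conn=6 S1=51 S2=21 S3=7 S4=5 blocked=[]
Op 9: conn=1 S1=51 S2=21 S3=7 S4=0 blocked=[4]

Answer: S4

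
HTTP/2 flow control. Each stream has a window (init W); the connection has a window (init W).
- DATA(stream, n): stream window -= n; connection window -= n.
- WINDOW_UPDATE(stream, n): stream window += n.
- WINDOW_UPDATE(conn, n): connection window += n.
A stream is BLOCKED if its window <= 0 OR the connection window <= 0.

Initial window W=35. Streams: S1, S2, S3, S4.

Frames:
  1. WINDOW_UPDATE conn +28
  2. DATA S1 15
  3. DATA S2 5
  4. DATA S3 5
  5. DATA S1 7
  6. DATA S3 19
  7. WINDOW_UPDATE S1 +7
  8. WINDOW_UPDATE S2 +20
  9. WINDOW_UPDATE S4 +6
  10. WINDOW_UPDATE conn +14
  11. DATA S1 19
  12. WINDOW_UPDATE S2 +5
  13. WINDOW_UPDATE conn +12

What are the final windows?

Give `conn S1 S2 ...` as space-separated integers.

Op 1: conn=63 S1=35 S2=35 S3=35 S4=35 blocked=[]
Op 2: conn=48 S1=20 S2=35 S3=35 S4=35 blocked=[]
Op 3: conn=43 S1=20 S2=30 S3=35 S4=35 blocked=[]
Op 4: conn=38 S1=20 S2=30 S3=30 S4=35 blocked=[]
Op 5: conn=31 S1=13 S2=30 S3=30 S4=35 blocked=[]
Op 6: conn=12 S1=13 S2=30 S3=11 S4=35 blocked=[]
Op 7: conn=12 S1=20 S2=30 S3=11 S4=35 blocked=[]
Op 8: conn=12 S1=20 S2=50 S3=11 S4=35 blocked=[]
Op 9: conn=12 S1=20 S2=50 S3=11 S4=41 blocked=[]
Op 10: conn=26 S1=20 S2=50 S3=11 S4=41 blocked=[]
Op 11: conn=7 S1=1 S2=50 S3=11 S4=41 blocked=[]
Op 12: conn=7 S1=1 S2=55 S3=11 S4=41 blocked=[]
Op 13: conn=19 S1=1 S2=55 S3=11 S4=41 blocked=[]

Answer: 19 1 55 11 41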